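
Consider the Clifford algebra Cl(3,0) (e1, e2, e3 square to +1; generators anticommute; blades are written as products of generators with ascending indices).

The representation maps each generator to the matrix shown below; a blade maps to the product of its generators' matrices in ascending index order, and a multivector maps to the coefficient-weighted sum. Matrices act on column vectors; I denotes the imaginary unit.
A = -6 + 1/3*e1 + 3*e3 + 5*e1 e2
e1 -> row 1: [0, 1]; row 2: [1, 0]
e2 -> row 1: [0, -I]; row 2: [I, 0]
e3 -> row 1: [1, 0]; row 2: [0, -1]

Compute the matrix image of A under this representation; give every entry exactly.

Bivector images (products of the table entries): rho(e1 e2) = rho(e1)rho(e2) = row 1: [I, 0]; row 2: [0, -I].
M = (-6)*1 + (1/3)*rho(e1) + (3)*rho(e3) + (5)*rho(e1 e2), summed entrywise (1 is the identity matrix):
Answer: row 1: [-3 + 5*I, 1/3]; row 2: [1/3, -9 - 5*I]


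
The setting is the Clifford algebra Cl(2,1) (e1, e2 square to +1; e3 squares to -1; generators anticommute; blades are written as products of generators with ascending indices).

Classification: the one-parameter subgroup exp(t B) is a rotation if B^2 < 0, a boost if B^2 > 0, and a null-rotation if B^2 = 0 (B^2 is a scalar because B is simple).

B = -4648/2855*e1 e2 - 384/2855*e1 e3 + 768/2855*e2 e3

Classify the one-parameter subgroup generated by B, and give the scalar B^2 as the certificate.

B^2 term by term: the squares give (-4648/2855)^2*(e1 e2)^2 + (-384/2855)^2*(e1 e3)^2 + (768/2855)^2*(e2 e3)^2 = 21603904/8151025*(-1) + 147456/8151025*(+1) + 589824/8151025*(+1) = -64/25 (each basis 2-blade squares to minus the product of its generators' squares); cross terms between blades sharing an index anticommute and cancel. So B^2 = -64/25.
Answer: rotation, certificate B^2 = -64/25. Note: conjugating B changes its blade decomposition but never the scalar B^2 = -64/25, whose sign settles the classification.


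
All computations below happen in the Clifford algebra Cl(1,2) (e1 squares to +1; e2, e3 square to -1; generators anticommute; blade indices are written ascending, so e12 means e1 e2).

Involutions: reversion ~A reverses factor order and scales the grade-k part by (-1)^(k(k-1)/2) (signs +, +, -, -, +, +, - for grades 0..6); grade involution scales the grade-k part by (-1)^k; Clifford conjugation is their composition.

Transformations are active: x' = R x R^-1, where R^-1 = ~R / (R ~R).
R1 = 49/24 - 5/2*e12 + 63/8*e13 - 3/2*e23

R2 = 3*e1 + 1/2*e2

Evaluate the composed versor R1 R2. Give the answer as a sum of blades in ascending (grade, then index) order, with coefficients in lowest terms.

Distribute over the terms of R2 (each basis-blade product reordered to ascending indices, repeated generators contracted through their squares):
R1 (3*e1) = 49/8*e1 + 15/2*e2 - 189/8*e3 - 9/2*e123
R1 (1/2*e2) = 5/4*e1 + 49/48*e2 - 3/4*e3 - 63/16*e123
Summing the partial products and collecting blades:
Answer: 59/8*e1 + 409/48*e2 - 195/8*e3 - 135/16*e123


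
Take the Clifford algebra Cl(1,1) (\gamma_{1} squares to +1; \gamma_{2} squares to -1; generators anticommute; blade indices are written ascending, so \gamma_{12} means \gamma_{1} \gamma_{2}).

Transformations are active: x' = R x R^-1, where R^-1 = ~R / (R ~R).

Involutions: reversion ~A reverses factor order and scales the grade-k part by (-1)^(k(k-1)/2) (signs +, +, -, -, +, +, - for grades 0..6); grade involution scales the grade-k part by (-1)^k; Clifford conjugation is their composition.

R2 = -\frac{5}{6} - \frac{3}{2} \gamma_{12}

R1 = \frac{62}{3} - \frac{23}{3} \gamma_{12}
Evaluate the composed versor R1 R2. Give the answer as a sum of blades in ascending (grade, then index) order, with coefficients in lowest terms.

Distribute over the terms of R1 (each basis-blade product reordered to ascending indices, repeated generators contracted through their squares):
(\frac{62}{3}) R2 = -\frac{155}{9} - 31 \gamma_{12}
(-\frac{23}{3} \gamma_{12}) R2 = \frac{23}{2} + \frac{115}{18} \gamma_{12}
Summing the partial products and collecting blades:
Answer: -\frac{103}{18} - \frac{443}{18} \gamma_{12}


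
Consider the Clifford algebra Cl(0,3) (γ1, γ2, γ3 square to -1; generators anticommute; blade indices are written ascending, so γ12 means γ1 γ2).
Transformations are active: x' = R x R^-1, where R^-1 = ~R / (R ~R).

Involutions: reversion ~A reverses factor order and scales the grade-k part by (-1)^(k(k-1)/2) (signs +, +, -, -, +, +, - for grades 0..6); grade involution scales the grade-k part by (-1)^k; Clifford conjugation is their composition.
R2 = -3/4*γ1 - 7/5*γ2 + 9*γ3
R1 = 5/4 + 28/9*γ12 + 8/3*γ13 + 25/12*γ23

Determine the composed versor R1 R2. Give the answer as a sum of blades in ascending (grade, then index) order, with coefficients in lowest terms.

Distribute over the terms of R2 (each basis-blade product reordered to ascending indices, repeated generators contracted through their squares):
R1 (-3/4*γ1) = -15/16*γ1 - 7/3*γ2 - 2*γ3 - 25/16*γ123
R1 (-7/5*γ2) = 196/45*γ1 - 7/4*γ2 - 35/12*γ3 + 56/15*γ123
R1 (9*γ3) = -24*γ1 - 75/4*γ2 + 45/4*γ3 + 28*γ123
Summing the partial products and collecting blades:
Answer: -14819/720*γ1 - 137/6*γ2 + 19/3*γ3 + 7241/240*γ123


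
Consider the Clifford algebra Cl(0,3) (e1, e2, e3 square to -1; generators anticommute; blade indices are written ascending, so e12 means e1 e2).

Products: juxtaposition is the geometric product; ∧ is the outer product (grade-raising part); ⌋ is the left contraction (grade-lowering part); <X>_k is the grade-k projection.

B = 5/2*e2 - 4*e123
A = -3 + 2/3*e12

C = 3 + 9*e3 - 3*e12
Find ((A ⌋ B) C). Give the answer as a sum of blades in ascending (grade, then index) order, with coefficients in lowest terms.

step 1: -15/2*e2 + 8/3*e3 + 12*e123
step 2: -24 + 45/2*e1 - 45/2*e2 + 44*e3 - 108*e12 - 135/2*e23 + 28*e123
Answer: -24 + 45/2*e1 - 45/2*e2 + 44*e3 - 108*e12 - 135/2*e23 + 28*e123


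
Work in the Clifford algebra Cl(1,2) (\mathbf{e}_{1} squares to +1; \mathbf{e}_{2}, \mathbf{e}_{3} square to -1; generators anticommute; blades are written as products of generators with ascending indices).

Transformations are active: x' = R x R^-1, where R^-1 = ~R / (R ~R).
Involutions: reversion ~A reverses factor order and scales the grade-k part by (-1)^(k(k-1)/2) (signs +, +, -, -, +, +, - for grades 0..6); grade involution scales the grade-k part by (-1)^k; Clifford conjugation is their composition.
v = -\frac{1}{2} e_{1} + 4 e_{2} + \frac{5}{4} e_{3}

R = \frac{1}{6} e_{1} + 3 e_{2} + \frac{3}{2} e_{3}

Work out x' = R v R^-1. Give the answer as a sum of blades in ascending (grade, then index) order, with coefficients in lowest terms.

~R = \frac{1}{6} e_{1} + 3 e_{2} + \frac{3}{2} e_{3}, and R ~R = -\frac{101}{9}, so R^-1 = ~R / (-\frac{101}{9}).
R v = -\frac{335}{24} + \frac{13}{6} e_{1} e_{2} + \frac{23}{24} e_{1} e_{3} - \frac{9}{4} e_{2} e_{3}
Answer: \frac{739}{808} e_{1} + \frac{1399}{404} e_{2} + \frac{2005}{808} e_{3}


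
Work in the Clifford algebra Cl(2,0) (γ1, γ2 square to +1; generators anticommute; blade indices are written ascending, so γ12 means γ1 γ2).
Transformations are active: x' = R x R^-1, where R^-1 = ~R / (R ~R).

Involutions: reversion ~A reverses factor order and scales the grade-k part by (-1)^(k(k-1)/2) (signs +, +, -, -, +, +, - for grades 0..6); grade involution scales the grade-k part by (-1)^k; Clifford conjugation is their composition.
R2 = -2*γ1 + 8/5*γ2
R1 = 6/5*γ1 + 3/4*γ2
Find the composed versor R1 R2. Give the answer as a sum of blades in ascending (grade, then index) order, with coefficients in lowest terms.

Distribute over the terms of R1 (each basis-blade product reordered to ascending indices, repeated generators contracted through their squares):
(6/5*γ1) R2 = -12/5 + 48/25*γ12
(3/4*γ2) R2 = 6/5 + 3/2*γ12
Summing the partial products and collecting blades:
Answer: -6/5 + 171/50*γ12


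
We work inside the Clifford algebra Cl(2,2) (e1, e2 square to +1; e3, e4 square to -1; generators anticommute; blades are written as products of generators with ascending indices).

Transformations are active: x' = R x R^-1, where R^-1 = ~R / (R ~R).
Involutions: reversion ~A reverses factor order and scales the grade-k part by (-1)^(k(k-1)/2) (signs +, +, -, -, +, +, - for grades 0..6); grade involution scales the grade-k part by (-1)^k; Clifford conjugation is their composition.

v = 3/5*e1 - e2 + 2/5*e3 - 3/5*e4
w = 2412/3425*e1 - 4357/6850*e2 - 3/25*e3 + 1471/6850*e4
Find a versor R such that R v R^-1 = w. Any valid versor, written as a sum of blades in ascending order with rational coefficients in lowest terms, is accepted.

Why this works: both vectors square to 21/25, so q(v) = q(w) and R = v + w = 4467/3425*e1 - 11207/6850*e2 + 7/25*e3 - 2639/6850*e4 carries v to w — its own direction survives, the complement (v - w)/2 flips.
Answer: 4467/3425*e1 - 11207/6850*e2 + 7/25*e3 - 2639/6850*e4


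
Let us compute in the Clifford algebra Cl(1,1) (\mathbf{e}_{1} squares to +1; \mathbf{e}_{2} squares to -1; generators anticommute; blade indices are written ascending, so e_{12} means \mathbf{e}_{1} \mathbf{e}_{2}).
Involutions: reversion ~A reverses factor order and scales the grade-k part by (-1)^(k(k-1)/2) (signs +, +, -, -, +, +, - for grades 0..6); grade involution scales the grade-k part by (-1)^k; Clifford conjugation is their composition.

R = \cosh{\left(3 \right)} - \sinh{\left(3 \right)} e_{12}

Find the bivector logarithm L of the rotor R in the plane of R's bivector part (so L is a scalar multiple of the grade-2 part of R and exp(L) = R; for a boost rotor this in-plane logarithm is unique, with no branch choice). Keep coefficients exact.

The scalar part of R is \cosh{\left(3 \right)}, so cosh pins the rapidity up to sign — the sign comes from the bivector part; dividing that part by sinh of the rapidity yields the plane, and the in-plane L = rapidity * plane is unique because the two sign choices cancel.
Concretely: cosh(rapidity) = \cosh{\left(3 \right)} gives rapidity = ±3, and since rapidity/sinh(rapidity) is even the sign is immaterial: L = (rapidity/sinh(rapidity)) * <R>_2 = (\frac{3}{\sinh{\left(3 \right)}}) * <R>_2.
Answer: -3 e_{12}


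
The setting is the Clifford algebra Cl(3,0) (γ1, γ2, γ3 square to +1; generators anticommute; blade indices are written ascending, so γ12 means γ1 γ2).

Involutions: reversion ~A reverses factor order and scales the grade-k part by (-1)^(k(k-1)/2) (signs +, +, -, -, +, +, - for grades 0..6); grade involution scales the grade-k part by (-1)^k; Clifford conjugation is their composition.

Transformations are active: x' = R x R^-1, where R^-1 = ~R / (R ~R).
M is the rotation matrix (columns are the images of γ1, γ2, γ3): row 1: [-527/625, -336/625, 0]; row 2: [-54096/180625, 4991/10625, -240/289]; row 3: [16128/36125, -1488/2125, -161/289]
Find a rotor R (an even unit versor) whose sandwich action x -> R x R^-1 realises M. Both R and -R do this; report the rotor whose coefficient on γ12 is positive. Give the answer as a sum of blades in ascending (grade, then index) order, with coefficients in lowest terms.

Method: write R = a + b12*γ12 + b13*γ13 + b23*γ23 with a^2 + b12^2 + b13^2 + b23^2 = 1 (so R^-1 = ~R). Expanding the columns R e_j ~R gives tr M = 4a^2 - 1 and, from the antisymmetric part, M21 - M12 = -4a*b12, M13 - M31 = 4a*b13, M32 - M23 = -4a*b23.
Here tr M = -168081/180625, so a^2 = (1 + tr M)/4 = 3136/180625 and a = ±56/425. Taking a = 56/425: M21 - M12 = 43008/180625, M13 - M31 = -16128/36125, M32 - M23 = 4704/36125, giving b12 = -192/425, b13 = -72/85, b23 = -21/85, i.e. R = 56/425 - 192/425*γ12 - 72/85*γ13 - 21/85*γ23.
Its γ12 coefficient is negative, so report the other preimage -R.
Answer: -56/425 + 192/425*γ12 + 72/85*γ13 + 21/85*γ23. Recall the cover is two-to-one: with M of trace -168081/180625, both preimages act alike, and the stated γ12 sign chooses the sheet.


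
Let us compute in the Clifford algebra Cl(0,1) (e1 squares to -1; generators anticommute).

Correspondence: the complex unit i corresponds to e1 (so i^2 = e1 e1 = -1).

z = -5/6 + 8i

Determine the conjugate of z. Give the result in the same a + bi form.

In blades: z = -5/6 + 8*e1.
Conjugation here is Clifford conjugation: the scalar is fixed and the grade-1 and grade-2 blades all flip sign, giving -5/6 - 8*e1; translating back:
Answer: -5/6 - 8i


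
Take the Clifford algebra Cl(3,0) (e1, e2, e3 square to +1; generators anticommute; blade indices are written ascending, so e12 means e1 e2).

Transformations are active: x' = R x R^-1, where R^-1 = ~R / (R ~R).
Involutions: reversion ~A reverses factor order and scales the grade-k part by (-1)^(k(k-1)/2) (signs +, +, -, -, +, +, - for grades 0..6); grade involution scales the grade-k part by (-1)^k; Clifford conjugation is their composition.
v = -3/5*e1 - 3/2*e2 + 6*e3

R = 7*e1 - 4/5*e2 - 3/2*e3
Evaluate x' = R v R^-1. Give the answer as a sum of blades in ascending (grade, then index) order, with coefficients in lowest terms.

~R = 7*e1 - 4/5*e2 - 3/2*e3, and R ~R = 5189/100, so R^-1 = ~R / (5189/100).
R v = -12 - 549/50*e12 + 411/10*e13 - 141/20*e23
Answer: -68433/25945*e1 + 19407/10378*e2 - 27534/5189*e3


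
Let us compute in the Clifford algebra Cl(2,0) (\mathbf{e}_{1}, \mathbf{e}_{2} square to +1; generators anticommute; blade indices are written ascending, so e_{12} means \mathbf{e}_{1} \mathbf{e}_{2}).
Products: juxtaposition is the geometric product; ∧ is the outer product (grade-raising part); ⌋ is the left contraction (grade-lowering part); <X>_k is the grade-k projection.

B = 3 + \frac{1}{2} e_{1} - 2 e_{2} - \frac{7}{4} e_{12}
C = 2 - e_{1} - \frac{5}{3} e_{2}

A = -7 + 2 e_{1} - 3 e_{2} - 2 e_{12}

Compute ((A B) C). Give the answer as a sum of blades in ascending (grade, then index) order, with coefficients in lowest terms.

step 1: -\frac{35}{2} + \frac{5}{4} e_{1} + \frac{5}{2} e_{2} + \frac{15}{4} e_{12}
step 2: -\frac{485}{12} + \frac{55}{4} e_{1} + \frac{455}{12} e_{2} + \frac{95}{12} e_{12}
Answer: -\frac{485}{12} + \frac{55}{4} e_{1} + \frac{455}{12} e_{2} + \frac{95}{12} e_{12}


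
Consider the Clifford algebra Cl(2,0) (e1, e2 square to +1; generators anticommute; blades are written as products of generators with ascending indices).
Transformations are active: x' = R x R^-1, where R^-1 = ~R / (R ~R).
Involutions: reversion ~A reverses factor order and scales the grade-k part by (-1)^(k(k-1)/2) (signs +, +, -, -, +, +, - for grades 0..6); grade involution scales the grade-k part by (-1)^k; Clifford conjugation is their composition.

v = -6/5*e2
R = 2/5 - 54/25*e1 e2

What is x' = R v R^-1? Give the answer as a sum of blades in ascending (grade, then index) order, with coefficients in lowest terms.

~R = 2/5 + 54/25*e1 e2, and R ~R = 3016/625, so R^-1 = ~R / (3016/625).
R v = 324/125*e1 - 12/25*e2
Answer: 162/377*e1 + 2112/1885*e2


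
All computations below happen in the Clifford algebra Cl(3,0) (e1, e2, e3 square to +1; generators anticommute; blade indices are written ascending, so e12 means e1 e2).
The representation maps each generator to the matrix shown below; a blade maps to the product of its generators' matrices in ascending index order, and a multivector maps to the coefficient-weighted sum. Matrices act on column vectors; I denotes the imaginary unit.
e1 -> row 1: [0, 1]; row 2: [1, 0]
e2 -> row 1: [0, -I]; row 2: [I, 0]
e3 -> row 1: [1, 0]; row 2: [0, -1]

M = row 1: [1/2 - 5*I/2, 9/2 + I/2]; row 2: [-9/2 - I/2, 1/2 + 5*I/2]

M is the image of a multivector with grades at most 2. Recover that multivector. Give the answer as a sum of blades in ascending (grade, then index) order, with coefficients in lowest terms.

Method: 1, rho(e1), rho(e2), rho(e3) form a trace-orthogonal basis of the 2x2 complex matrices (tr(X Y) = 2 if X = Y, else 0), so M = m0*1 + m1*rho(e1) + m2*rho(e2) + m3*rho(e3) with m0 = tr(M)/2 = 1/2, m1 = tr(M rho(e1))/2 = 0, m2 = tr(M rho(e2))/2 = -1/2 + 9*I/2, m3 = tr(M rho(e3))/2 = -5*I/2.
Multiplying table entries, the bivector images are rho(e12) = I*rho(e3), rho(e13) = -I*rho(e2), rho(e23) = I*rho(e1); with real blade coefficients the real parts of m0..m3 are the coefficients of 1, e1, e2, e3 and the imaginary parts give the bivectors (e23: Im m1, e13: -Im m2, e12: Im m3).
Answer: 1/2 - 1/2*e2 - 5/2*e12 - 9/2*e13


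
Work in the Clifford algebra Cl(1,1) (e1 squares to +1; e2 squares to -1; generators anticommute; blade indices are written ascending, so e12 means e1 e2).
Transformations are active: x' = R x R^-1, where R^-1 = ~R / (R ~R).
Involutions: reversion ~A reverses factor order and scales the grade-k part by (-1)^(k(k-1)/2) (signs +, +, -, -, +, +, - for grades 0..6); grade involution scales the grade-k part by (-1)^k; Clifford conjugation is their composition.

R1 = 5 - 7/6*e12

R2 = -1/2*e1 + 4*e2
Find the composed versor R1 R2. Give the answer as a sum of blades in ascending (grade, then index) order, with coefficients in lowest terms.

Distribute over the terms of R1 (each basis-blade product reordered to ascending indices, repeated generators contracted through their squares):
(5) R2 = -5/2*e1 + 20*e2
(-7/6*e12) R2 = 14/3*e1 - 7/12*e2
Summing the partial products and collecting blades:
Answer: 13/6*e1 + 233/12*e2


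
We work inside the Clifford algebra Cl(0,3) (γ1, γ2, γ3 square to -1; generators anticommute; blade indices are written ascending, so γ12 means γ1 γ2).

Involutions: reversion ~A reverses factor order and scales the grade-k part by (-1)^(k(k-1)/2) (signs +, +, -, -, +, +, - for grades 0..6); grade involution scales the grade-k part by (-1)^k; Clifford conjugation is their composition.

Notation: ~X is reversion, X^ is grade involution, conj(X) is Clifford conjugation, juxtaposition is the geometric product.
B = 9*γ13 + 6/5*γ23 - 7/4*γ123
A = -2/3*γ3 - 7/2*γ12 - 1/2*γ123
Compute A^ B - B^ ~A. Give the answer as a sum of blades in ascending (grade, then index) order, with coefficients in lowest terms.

first term: -7/8 + 27/5*γ1 + 53/10*γ2 - 49/8*γ3 + 7/6*γ12 + 21/5*γ13 - 63/2*γ23
second term: 7/8 + 27/5*γ1 + 53/10*γ2 - 49/8*γ3 + 7/6*γ12 + 21/5*γ13 - 63/2*γ23
Answer: -7/4


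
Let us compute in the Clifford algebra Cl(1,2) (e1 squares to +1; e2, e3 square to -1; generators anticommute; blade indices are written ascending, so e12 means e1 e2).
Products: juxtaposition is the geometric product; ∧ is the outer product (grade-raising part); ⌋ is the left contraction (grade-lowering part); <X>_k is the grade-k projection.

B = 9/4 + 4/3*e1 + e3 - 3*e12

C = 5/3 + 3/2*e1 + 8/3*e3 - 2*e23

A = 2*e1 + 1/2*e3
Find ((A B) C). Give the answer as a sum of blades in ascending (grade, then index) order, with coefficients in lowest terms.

step 1: 13/6 + 9/2*e1 - 6*e2 + 9/8*e3 + 4/3*e13 - 3/2*e123
step 2: 265/36 + 151/36*e1 - 49/4*e2 - 457/72*e3 + 31/3*e12 + 1805/144*e13 - 271/12*e23 - 23/2*e123
Answer: 265/36 + 151/36*e1 - 49/4*e2 - 457/72*e3 + 31/3*e12 + 1805/144*e13 - 271/12*e23 - 23/2*e123


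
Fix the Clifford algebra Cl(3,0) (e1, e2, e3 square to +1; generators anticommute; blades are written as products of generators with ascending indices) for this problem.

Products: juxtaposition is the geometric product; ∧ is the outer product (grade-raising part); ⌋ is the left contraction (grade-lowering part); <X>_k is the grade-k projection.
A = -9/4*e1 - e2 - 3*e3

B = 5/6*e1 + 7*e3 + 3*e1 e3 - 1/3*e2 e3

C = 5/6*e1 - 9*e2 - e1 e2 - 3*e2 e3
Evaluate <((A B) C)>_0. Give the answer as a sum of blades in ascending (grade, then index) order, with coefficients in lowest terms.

step 1: -183/8 + 9*e1 - e2 - 77/12*e3 + 5/6*e1 e2 - 53/4*e1 e3 - 7*e2 e3 + 15/4*e1 e2 e3
step 2: -11/3 - 261/16*e1 + 12739/72*e2 - 1085/24*e3 - 2329/24*e1 e2 + 2131/72*e1 e3 + 109/4*e2 e3 - 437/3*e1 e2 e3
step 3: -11/3
Answer: -11/3


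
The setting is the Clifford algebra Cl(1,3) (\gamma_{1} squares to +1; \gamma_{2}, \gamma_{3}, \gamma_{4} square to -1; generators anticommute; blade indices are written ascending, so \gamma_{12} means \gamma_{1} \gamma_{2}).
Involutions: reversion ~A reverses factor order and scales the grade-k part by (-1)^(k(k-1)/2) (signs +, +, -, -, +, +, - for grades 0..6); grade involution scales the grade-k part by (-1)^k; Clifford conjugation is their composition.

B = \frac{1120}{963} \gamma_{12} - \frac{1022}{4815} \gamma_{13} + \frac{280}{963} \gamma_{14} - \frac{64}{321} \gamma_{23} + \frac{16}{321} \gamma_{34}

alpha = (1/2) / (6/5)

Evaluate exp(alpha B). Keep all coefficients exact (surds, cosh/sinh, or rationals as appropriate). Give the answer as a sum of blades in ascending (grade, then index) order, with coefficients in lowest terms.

B^2 term by term: the squares give (\frac{1120}{963})^2*(\gamma_{12})^2 + (-\frac{1022}{4815})^2*(\gamma_{13})^2 + (\frac{280}{963})^2*(\gamma_{14})^2 + (-\frac{64}{321})^2*(\gamma_{23})^2 + (\frac{16}{321})^2*(\gamma_{34})^2 = \frac{1254400}{927369}*(+1) + \frac{1044484}{23184225}*(+1) + \frac{78400}{927369}*(+1) + \frac{4096}{103041}*(-1) + \frac{256}{103041}*(-1) = \frac{36}{25} (each basis 2-blade squares to minus the product of its generators' squares); cross terms between blades sharing an index anticommute and cancel; the commuting (index-disjoint) pairs give grade-4 terms 2*c*c'*(blade product), which cancel blade by blade — \gamma_{1234}: \frac{35840}{309123} - \frac{35840}{309123} = 0 — confirming B is simple. So B^2 = \frac{36}{25}.
B^2 = \frac{36}{25} — the positive square puts this in the hyperbolic regime; l = \frac{6}{5}, alpha*l = \frac{1}{2}, so exp(alpha B) = cosh(\frac{1}{2}) + (sinh(\frac{1}{2})/(\frac{6}{5}))*B = \cosh{\left(\frac{1}{2} \right)} + (\frac{5 \sinh{\left(\frac{1}{2} \right)}}{6})*B.
Answer: \cosh{\left(\frac{1}{2} \right)} + \frac{2800 \sinh{\left(\frac{1}{2} \right)}}{2889} \gamma_{12} - \frac{511 \sinh{\left(\frac{1}{2} \right)}}{2889} \gamma_{13} + \frac{700 \sinh{\left(\frac{1}{2} \right)}}{2889} \gamma_{14} - \frac{160 \sinh{\left(\frac{1}{2} \right)}}{963} \gamma_{23} + \frac{40 \sinh{\left(\frac{1}{2} \right)}}{963} \gamma_{34}


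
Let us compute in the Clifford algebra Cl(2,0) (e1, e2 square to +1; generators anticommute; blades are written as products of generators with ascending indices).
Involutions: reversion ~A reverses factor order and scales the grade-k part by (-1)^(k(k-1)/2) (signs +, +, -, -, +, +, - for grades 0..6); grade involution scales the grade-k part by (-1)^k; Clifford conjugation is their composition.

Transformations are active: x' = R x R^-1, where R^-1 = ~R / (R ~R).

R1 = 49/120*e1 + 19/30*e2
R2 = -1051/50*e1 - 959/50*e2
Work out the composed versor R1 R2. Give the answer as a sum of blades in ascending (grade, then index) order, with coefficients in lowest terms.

Distribute over the terms of R1 (each basis-blade product reordered to ascending indices, repeated generators contracted through their squares):
(49/120*e1) R2 = -51499/6000 - 46991/6000*e1 e2
(19/30*e2) R2 = -18221/1500 + 19969/1500*e1 e2
Summing the partial products and collecting blades:
Answer: -41461/2000 + 6577/1200*e1 e2


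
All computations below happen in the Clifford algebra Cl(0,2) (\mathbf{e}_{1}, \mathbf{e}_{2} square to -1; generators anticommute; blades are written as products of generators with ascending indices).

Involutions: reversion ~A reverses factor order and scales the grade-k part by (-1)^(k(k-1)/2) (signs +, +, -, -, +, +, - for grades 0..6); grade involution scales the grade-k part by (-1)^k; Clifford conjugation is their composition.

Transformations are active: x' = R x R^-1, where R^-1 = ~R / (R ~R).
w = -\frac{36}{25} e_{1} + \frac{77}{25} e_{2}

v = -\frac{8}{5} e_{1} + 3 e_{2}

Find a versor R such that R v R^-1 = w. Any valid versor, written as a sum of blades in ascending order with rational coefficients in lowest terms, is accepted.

R = v + w = -\frac{76}{25} e_{1} + \frac{152}{25} e_{2} works: the equal norms (-\frac{289}{25}) guarantee its sandwich swaps v into w.
Answer: -\frac{76}{25} e_{1} + \frac{152}{25} e_{2}


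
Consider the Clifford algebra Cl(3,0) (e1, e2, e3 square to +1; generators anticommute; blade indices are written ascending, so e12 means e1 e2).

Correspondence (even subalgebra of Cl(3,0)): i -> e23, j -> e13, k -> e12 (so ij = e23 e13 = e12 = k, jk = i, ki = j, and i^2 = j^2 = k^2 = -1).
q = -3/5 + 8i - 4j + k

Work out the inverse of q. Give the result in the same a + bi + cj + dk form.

In blades: q = -3/5 + e12 - 4*e13 + 8*e23.
With qbar = -3/5 - e12 + 4*e13 - 8*e23 (scalar fixed, mapped units negated), q qbar = 2034/25 (the sum of squared coefficients), so q^-1 = qbar / (2034/25) = -5/678 - 25/2034*e12 + 50/1017*e13 - 100/1017*e23; translating back:
Answer: -5/678 - 100/1017*i + 50/1017*j - 25/2034*k


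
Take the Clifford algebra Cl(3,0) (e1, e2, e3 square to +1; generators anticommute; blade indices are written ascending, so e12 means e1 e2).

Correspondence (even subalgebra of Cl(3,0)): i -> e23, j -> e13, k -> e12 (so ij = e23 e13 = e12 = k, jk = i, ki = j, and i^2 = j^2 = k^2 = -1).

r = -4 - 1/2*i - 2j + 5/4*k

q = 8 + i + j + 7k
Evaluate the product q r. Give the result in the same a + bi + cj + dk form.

In blades: q = 8 + 7*e12 + e13 + e23, r = -4 + 5/4*e12 - 2*e13 - 1/2*e23.
Distribute q over r term by term (generator squares from the signature, products reordered to ascending indices): (8)*r = -32 + 10*e12 - 16*e13 - 4*e23; (7*e12)*r = -35/4 - 28*e12 - 7/2*e13 + 14*e23; (e13)*r = 2 + 1/2*e12 - 4*e13 + 5/4*e23; (e23)*r = 1/2 - 2*e12 - 5/4*e13 - 4*e23.
Sum: -153/4 - 39/2*e12 - 99/4*e13 + 29/4*e23; translating back through the correspondence:
Answer: -153/4 + 29/4*i - 99/4*j - 39/2*k


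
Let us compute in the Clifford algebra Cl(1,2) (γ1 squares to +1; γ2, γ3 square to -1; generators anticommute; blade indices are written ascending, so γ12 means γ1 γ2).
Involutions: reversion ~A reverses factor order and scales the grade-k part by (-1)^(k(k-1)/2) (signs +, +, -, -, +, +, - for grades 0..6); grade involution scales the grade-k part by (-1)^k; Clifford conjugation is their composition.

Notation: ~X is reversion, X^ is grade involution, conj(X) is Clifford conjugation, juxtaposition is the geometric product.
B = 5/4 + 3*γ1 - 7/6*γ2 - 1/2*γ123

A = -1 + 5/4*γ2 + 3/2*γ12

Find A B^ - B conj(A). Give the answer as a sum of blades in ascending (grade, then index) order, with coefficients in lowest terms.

first term: -65/24 + 5/4*γ1 + 235/48*γ2 + 3/4*γ3 + 45/8*γ12 + 5/8*γ13 - 1/2*γ123
second term: -65/24 - 5/4*γ1 - 235/48*γ2 + 3/4*γ3 - 45/8*γ12 + 5/8*γ13 + 1/2*γ123
Answer: 5/2*γ1 + 235/24*γ2 + 45/4*γ12 - γ123


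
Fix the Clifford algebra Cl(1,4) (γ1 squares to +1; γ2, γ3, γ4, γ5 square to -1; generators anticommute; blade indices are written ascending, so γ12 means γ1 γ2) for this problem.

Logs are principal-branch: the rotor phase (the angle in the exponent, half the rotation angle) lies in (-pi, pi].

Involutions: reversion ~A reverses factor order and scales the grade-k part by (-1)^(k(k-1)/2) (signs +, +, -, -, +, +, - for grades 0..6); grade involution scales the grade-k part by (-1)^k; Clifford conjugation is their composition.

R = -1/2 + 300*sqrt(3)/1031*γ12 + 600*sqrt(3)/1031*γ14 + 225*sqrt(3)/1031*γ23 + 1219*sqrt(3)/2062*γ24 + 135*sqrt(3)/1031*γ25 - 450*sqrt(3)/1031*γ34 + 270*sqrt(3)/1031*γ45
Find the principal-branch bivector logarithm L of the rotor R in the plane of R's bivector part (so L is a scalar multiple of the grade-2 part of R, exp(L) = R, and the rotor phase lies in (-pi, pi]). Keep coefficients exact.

The scalar part of R is -1/2, so the principal-branch rotor phase is pinned; divide the bivector part by its sine to get the unit plane — L is the phase times that plane.
Concretely: cos(phase) = -1/2 gives phase = ±2*pi/3, and since phase/sin(phase) is even the sign is immaterial: L = (phase/sin(phase)) * <R>_2 = (4*sqrt(3)*pi/9) * <R>_2.
Answer: 400*pi/1031*γ12 + 800*pi/1031*γ14 + 300*pi/1031*γ23 + 2438*pi/3093*γ24 + 180*pi/1031*γ25 - 600*pi/1031*γ34 + 360*pi/1031*γ45


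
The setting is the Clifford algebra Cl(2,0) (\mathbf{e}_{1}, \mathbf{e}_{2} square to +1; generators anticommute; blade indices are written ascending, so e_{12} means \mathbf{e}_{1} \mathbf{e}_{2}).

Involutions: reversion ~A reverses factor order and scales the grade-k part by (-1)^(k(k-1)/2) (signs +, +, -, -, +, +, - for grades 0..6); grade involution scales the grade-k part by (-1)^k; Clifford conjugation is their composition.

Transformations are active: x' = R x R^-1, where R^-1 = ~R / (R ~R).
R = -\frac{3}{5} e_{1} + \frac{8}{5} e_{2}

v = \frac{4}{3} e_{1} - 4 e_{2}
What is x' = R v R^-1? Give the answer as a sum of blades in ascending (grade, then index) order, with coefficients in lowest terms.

~R = -\frac{3}{5} e_{1} + \frac{8}{5} e_{2}, and R ~R = \frac{73}{25}, so R^-1 = ~R / (\frac{73}{25}).
R v = -\frac{36}{5} + \frac{4}{15} e_{12}
Answer: \frac{356}{219} e_{1} - \frac{284}{73} e_{2}


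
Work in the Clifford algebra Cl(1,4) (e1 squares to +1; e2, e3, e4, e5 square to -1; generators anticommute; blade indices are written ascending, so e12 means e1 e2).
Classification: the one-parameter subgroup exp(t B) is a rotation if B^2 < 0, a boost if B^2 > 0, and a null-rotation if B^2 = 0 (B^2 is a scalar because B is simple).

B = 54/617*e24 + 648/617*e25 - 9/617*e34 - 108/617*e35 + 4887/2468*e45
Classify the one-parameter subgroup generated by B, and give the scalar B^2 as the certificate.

B^2 term by term: the squares give (54/617)^2*(e24)^2 + (648/617)^2*(e25)^2 + (-9/617)^2*(e34)^2 + (-108/617)^2*(e35)^2 + (4887/2468)^2*(e45)^2 = 2916/380689*(-1) + 419904/380689*(-1) + 81/380689*(-1) + 11664/380689*(-1) + 23882769/6091024*(-1) = -81/16 (each basis 2-blade squares to minus the product of its generators' squares); cross terms between blades sharing an index anticommute and cancel; the commuting (index-disjoint) pairs give grade-4 terms 2*c*c'*(blade product), which cancel blade by blade — e2345: 11664/380689 - 11664/380689 = 0 — confirming B is simple. So B^2 = -81/16.
Answer: rotation, certificate B^2 = -81/16. Why this suffices: the scalar -81/16 survives any versor conjugation, so its sign alone determines the class however B is presented.


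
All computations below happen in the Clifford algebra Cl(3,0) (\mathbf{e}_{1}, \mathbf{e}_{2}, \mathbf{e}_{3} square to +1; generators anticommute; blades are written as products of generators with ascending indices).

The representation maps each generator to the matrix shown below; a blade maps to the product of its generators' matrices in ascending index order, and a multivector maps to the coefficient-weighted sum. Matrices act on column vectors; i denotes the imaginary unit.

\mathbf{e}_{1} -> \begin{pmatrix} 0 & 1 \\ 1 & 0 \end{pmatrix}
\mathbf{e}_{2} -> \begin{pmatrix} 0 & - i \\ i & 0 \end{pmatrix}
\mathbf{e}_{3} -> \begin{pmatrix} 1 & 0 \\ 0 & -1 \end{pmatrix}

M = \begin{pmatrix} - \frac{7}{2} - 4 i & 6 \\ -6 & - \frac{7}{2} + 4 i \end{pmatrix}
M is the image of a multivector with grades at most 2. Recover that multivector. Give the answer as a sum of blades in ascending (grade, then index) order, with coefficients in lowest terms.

Method: 1, rho(e_{1}), rho(e_{2}), rho(e_{3}) form a trace-orthogonal basis of the 2x2 complex matrices (tr(X Y) = 2 if X = Y, else 0), so M = m0*1 + m1*rho(e_{1}) + m2*rho(e_{2}) + m3*rho(e_{3}) with m0 = tr(M)/2 = - \frac{7}{2}, m1 = tr(M rho(e_{1}))/2 = 0, m2 = tr(M rho(e_{2}))/2 = 6 i, m3 = tr(M rho(e_{3}))/2 = - 4 i.
Multiplying table entries, the bivector images are rho(e_{1} e_{2}) = i*rho(e_{3}), rho(e_{1} e_{3}) = -i*rho(e_{2}), rho(e_{2} e_{3}) = i*rho(e_{1}); with real blade coefficients the real parts of m0..m3 are the coefficients of 1, e_{1}, e_{2}, e_{3} and the imaginary parts give the bivectors (e_{2} e_{3}: Im m1, e_{1} e_{3}: -Im m2, e_{1} e_{2}: Im m3).
Answer: -\frac{7}{2} - 4 e_{1} e_{2} - 6 e_{1} e_{3}


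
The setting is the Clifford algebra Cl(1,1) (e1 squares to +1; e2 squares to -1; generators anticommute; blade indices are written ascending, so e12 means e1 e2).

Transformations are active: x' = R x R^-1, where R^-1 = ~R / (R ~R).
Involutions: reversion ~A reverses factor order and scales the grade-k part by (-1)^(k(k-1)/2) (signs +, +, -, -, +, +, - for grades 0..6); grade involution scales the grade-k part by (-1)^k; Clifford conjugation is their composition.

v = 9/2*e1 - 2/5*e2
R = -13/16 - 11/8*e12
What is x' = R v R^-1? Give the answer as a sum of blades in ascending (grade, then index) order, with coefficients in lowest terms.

~R = -13/16 + 11/8*e12, and R ~R = -315/256, so R^-1 = ~R / (-315/256).
R v = -673/160*e1 + 521/80*e2
Answer: -31673/3150*e1 + 14176/1575*e2


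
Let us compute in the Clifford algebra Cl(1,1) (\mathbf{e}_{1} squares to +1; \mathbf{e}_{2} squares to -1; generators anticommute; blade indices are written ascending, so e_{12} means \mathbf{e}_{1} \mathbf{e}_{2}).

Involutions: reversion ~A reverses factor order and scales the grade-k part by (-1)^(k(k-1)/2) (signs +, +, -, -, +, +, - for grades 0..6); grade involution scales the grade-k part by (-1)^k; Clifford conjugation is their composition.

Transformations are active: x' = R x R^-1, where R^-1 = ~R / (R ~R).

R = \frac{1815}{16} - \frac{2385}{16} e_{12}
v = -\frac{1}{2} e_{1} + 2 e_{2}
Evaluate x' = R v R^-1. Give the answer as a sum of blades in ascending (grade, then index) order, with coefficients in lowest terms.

~R = \frac{1815}{16} + \frac{2385}{16} e_{12}, and R ~R = -\frac{149625}{16}, so R^-1 = ~R / (-\frac{149625}{16}).
R v = \frac{7725}{32} e_{1} + \frac{4875}{32} e_{2}
Answer: -\frac{11399}{2128} e_{1} - \frac{12121}{2128} e_{2}


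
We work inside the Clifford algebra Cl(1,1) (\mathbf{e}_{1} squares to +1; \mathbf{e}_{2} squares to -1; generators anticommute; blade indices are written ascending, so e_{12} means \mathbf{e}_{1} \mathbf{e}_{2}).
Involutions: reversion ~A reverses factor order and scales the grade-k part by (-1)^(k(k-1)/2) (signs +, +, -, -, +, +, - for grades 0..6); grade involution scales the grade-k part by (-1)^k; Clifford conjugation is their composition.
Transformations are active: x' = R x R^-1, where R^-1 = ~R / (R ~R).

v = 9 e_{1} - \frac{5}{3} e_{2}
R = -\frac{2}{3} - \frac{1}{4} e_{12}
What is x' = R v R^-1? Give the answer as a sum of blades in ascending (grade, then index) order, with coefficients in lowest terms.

~R = -\frac{2}{3} + \frac{1}{4} e_{12}, and R ~R = \frac{55}{144}, so R^-1 = ~R / (\frac{55}{144}).
R v = -\frac{77}{12} e_{1} + \frac{121}{36} e_{2}
Answer: \frac{67}{5} e_{1} - \frac{151}{15} e_{2}


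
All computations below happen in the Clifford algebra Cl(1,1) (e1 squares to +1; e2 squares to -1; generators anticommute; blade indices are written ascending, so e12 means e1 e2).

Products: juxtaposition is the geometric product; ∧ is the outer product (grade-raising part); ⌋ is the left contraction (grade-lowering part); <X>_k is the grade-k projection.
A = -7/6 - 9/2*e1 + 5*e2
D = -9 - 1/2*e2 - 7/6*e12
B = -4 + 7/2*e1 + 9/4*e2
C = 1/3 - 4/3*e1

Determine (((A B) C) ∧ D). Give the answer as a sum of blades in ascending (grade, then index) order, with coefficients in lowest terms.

step 1: -67/3 + 167/12*e1 - 181/8*e2 - 221/8*e12
step 2: -26 + 413/12*e1 - 355/8*e2 - 315/8*e12
step 3: 234 - 1239/4*e1 + 3299/8*e2 + 735/2*e12
Answer: 234 - 1239/4*e1 + 3299/8*e2 + 735/2*e12


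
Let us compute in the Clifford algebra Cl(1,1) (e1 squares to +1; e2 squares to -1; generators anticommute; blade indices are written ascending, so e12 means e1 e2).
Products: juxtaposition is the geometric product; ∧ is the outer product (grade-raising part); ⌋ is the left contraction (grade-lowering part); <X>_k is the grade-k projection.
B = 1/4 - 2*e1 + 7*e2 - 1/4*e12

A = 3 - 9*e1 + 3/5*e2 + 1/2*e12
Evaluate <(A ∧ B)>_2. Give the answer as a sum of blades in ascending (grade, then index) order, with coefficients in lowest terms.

step 1: 3/4 - 33/4*e1 + 423/20*e2 - 2497/40*e12
step 2: -2497/40*e12
Answer: -2497/40*e12


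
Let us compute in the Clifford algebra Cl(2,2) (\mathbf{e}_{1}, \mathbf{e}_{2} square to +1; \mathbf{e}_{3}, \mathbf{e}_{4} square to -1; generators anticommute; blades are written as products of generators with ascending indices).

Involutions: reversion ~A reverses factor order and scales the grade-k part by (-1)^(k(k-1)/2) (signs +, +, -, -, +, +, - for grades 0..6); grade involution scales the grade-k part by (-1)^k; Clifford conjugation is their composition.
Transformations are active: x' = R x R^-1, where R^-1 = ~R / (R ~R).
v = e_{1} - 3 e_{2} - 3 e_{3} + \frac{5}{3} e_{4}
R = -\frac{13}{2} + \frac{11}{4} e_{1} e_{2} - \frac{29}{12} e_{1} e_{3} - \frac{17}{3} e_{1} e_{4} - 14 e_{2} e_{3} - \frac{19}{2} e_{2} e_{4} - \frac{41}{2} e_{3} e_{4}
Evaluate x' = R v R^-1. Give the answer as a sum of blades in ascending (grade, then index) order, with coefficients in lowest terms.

~R = -\frac{13}{2} - \frac{11}{4} e_{1} e_{2} + \frac{29}{12} e_{1} e_{3} + \frac{17}{3} e_{1} e_{4} + 14 e_{2} e_{3} + \frac{19}{2} e_{2} e_{4} + \frac{41}{2} e_{3} e_{4}, and R ~R = \frac{5251}{36}, so R^-1 = ~R / (\frac{5251}{36}).
R v = -\frac{113}{9} e_{1} - \frac{113}{12} e_{2} + \frac{169}{12} e_{3} + \frac{167}{6} e_{4} - \frac{59}{2} e_{1} e_{2} e_{3} - \frac{263}{12} e_{1} e_{2} e_{4} - \frac{1495}{36} e_{1} e_{3} e_{4} + \frac{29}{3} e_{2} e_{3} e_{4}
Answer: \frac{17193}{5251} e_{1} + \frac{19967}{5251} e_{2} + \frac{40957}{15753} e_{3} - \frac{23599}{5251} e_{4}


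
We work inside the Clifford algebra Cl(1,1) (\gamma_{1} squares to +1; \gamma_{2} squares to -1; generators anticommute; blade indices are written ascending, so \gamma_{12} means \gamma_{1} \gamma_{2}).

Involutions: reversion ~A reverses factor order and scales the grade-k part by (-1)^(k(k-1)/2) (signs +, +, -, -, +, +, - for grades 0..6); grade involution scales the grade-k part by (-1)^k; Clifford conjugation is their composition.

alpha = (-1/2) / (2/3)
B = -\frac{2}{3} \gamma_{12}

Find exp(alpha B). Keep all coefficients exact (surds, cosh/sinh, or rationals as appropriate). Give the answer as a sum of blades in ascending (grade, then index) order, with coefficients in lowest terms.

B^2 = (-\frac{2}{3})^2*(\gamma_{12})^2 = \frac{4}{9}*(+1) = \frac{4}{9} (a basis 2-blade squares to minus the product of its generators' squares).
B^2 = \frac{4}{9} — the series telescopes hyperbolically here: l = \frac{2}{3}, alpha*l = - \frac{1}{2}, so exp(alpha B) = cosh(- \frac{1}{2}) + (sinh(- \frac{1}{2})/(\frac{2}{3}))*B = \cosh{\left(\frac{1}{2} \right)} + (- \frac{3 \sinh{\left(\frac{1}{2} \right)}}{2})*B.
Answer: \cosh{\left(\frac{1}{2} \right)} + \sinh{\left(\frac{1}{2} \right)} \gamma_{12}


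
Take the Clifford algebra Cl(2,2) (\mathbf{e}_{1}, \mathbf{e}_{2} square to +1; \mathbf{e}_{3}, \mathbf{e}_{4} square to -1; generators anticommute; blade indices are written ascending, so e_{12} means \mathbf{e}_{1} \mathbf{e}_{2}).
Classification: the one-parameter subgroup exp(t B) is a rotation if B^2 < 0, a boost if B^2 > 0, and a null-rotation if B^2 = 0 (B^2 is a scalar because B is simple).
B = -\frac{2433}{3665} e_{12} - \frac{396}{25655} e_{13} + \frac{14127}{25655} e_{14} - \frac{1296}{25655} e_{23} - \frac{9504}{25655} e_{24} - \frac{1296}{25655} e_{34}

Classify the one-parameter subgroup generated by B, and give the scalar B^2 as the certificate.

B^2 term by term: the squares give (-\frac{2433}{3665})^2*(e_{12})^2 + (-\frac{396}{25655})^2*(e_{13})^2 + (\frac{14127}{25655})^2*(e_{14})^2 + (-\frac{1296}{25655})^2*(e_{23})^2 + (-\frac{9504}{25655})^2*(e_{24})^2 + (-\frac{1296}{25655})^2*(e_{34})^2 = \frac{5919489}{13432225}*(-1) + \frac{156816}{658179025}*(+1) + \frac{199572129}{658179025}*(+1) + \frac{1679616}{658179025}*(+1) + \frac{90326016}{658179025}*(+1) + \frac{1679616}{658179025}*(-1) = 0 (each basis 2-blade squares to minus the product of its generators' squares); cross terms between blades sharing an index anticommute and cancel; the commuting (index-disjoint) pairs give grade-4 terms 2*c*c'*(blade product), which cancel blade by blade — e_{1234}: \frac{6306336}{94025575} - \frac{7527168}{658179025} - \frac{36617184}{658179025} = 0 — confirming B is simple. So B^2 = 0.
Answer: null-rotation, certificate B^2 = 0. Because 0 is invariant under every versor sandwich, the classification follows from its sign alone.
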